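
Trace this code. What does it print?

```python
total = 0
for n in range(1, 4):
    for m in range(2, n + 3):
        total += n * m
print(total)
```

n=1,m=2: total = 0+2 = 2
n=1,m=3: total = 2+3 = 5
n=2,m=2: total = 5+4 = 9
n=2,m=3: total = 9+6 = 15
n=2,m=4: total = 15+8 = 23
n=3,m=2: total = 23+6 = 29
n=3,m=3: total = 29+9 = 38
n=3,m=4: total = 38+12 = 50
n=3,m=5: total = 50+15 = 65

65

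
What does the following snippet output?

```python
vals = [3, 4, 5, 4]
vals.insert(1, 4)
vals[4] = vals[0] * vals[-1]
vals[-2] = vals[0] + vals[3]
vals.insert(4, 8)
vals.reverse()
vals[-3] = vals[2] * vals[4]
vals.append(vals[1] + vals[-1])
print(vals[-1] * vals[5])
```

33

insert 4 at 1 → [3, 4, 4, 5, 4]
vals[4] = vals[0]*vals[-1] = 3*4 = 12 → [3, 4, 4, 5, 12]
vals[-2] = vals[0]+vals[3] = 3+5 = 8 → [3, 4, 4, 8, 12]
insert 8 at 4 → [3, 4, 4, 8, 8, 12]
reverse → [12, 8, 8, 4, 4, 3]
vals[-3] = vals[2]*vals[4] = 8*4 = 32 → [12, 8, 8, 32, 4, 3]
append vals[1]+vals[-1] = 8+3 = 11 → [12, 8, 8, 32, 4, 3, 11]
vals[-1]*vals[5] = 11*3 = 33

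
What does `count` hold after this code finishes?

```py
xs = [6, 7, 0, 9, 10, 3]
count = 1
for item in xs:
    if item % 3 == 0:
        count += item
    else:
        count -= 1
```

item=6: %3==0, count = 1+6 = 7
item=7: not %3==0, count = 7-1 = 6
item=0: %3==0, count = 6+0 = 6
item=9: %3==0, count = 6+9 = 15
item=10: not %3==0, count = 15-1 = 14
item=3: %3==0, count = 14+3 = 17

17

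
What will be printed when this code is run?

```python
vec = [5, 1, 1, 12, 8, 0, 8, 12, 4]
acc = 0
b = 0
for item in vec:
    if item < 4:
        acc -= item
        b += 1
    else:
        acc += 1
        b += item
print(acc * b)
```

item=5: not <4, acc = 0+1 = 1; b=5
item=1: <4, acc = 1-1 = 0; b=6
item=1: <4, acc = 0-1 = -1; b=7
item=12: not <4, acc = (-1)+1 = 0; b=19
item=8: not <4, acc = 0+1 = 1; b=27
item=0: <4, acc = 1-0 = 1; b=28
item=8: not <4, acc = 1+1 = 2; b=36
item=12: not <4, acc = 2+1 = 3; b=48
item=4: not <4, acc = 3+1 = 4; b=52
acc*b = 4*52 = 208

208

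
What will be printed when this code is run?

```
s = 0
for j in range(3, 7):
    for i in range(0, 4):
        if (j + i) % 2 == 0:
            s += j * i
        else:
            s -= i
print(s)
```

40

j=3,i=0: odd sum, s = 0-0 = 0
j=3,i=1: even sum, s = 0+3 = 3
j=3,i=2: odd sum, s = 3-2 = 1
j=3,i=3: even sum, s = 1+9 = 10
j=4,i=0: even sum, s = 10+0 = 10
j=4,i=1: odd sum, s = 10-1 = 9
j=4,i=2: even sum, s = 9+8 = 17
j=4,i=3: odd sum, s = 17-3 = 14
j=5,i=0: odd sum, s = 14-0 = 14
j=5,i=1: even sum, s = 14+5 = 19
j=5,i=2: odd sum, s = 19-2 = 17
j=5,i=3: even sum, s = 17+15 = 32
j=6,i=0: even sum, s = 32+0 = 32
j=6,i=1: odd sum, s = 32-1 = 31
j=6,i=2: even sum, s = 31+12 = 43
j=6,i=3: odd sum, s = 43-3 = 40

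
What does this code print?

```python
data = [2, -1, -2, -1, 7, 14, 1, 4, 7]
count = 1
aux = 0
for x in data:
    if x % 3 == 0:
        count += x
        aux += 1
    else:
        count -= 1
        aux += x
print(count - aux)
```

-39

x=2: not %3==0, count = 1-1 = 0; aux=2
x=-1: not %3==0, count = 0-1 = -1; aux=1
x=-2: not %3==0, count = (-1)-1 = -2; aux=-1
x=-1: not %3==0, count = (-2)-1 = -3; aux=-2
x=7: not %3==0, count = (-3)-1 = -4; aux=5
x=14: not %3==0, count = (-4)-1 = -5; aux=19
x=1: not %3==0, count = (-5)-1 = -6; aux=20
x=4: not %3==0, count = (-6)-1 = -7; aux=24
x=7: not %3==0, count = (-7)-1 = -8; aux=31
count-aux = (-8)-31 = -39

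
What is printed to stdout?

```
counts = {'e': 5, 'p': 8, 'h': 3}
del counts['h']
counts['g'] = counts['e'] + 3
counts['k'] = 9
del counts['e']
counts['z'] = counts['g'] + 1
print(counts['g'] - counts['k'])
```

-1

del 'h' → {'e': 5, 'p': 8}
counts['g'] = counts['e']+3 = 8 → {'e': 5, 'p': 8, 'g': 8}
counts['k'] = 9 → {'e': 5, 'p': 8, 'g': 8, 'k': 9}
del 'e' → {'p': 8, 'g': 8, 'k': 9}
counts['z'] = counts['g']+1 = 9 → {'p': 8, 'g': 8, 'k': 9, 'z': 9}
counts['g']-counts['k'] = 8-9 = -1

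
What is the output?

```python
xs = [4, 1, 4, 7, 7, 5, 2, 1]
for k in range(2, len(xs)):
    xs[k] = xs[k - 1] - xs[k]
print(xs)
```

k=2: xs[2] = 1-4 = -3 → [4, 1, -3, 7, 7, 5, 2, 1]
k=3: xs[3] = (-3)-7 = -10 → [4, 1, -3, -10, 7, 5, 2, 1]
k=4: xs[4] = (-10)-7 = -17 → [4, 1, -3, -10, -17, 5, 2, 1]
k=5: xs[5] = (-17)-5 = -22 → [4, 1, -3, -10, -17, -22, 2, 1]
k=6: xs[6] = (-22)-2 = -24 → [4, 1, -3, -10, -17, -22, -24, 1]
k=7: xs[7] = (-24)-1 = -25 → [4, 1, -3, -10, -17, -22, -24, -25]

[4, 1, -3, -10, -17, -22, -24, -25]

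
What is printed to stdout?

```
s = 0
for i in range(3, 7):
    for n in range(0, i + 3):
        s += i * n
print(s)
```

i=3,n=0: s = 0+0 = 0
i=3,n=1: s = 0+3 = 3
i=3,n=2: s = 3+6 = 9
i=3,n=3: s = 9+9 = 18
i=3,n=4: s = 18+12 = 30
i=3,n=5: s = 30+15 = 45
i=4,n=0: s = 45+0 = 45
i=4,n=1: s = 45+4 = 49
i=4,n=2: s = 49+8 = 57
i=4,n=3: s = 57+12 = 69
i=4,n=4: s = 69+16 = 85
i=4,n=5: s = 85+20 = 105
i=4,n=6: s = 105+24 = 129
i=5,n=0: s = 129+0 = 129
i=5,n=1: s = 129+5 = 134
i=5,n=2: s = 134+10 = 144
i=5,n=3: s = 144+15 = 159
i=5,n=4: s = 159+20 = 179
i=5,n=5: s = 179+25 = 204
i=5,n=6: s = 204+30 = 234
i=5,n=7: s = 234+35 = 269
i=6,n=0: s = 269+0 = 269
i=6,n=1: s = 269+6 = 275
i=6,n=2: s = 275+12 = 287
i=6,n=3: s = 287+18 = 305
i=6,n=4: s = 305+24 = 329
i=6,n=5: s = 329+30 = 359
i=6,n=6: s = 359+36 = 395
i=6,n=7: s = 395+42 = 437
i=6,n=8: s = 437+48 = 485

485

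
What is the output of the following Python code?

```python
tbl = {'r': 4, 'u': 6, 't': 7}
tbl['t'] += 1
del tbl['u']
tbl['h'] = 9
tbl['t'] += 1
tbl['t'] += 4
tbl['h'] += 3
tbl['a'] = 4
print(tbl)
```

tbl['t'] = 7+1 = 8 → {'r': 4, 'u': 6, 't': 8}
del 'u' → {'r': 4, 't': 8}
tbl['h'] = 9 → {'r': 4, 't': 8, 'h': 9}
tbl['t'] = 8+1 = 9 → {'r': 4, 't': 9, 'h': 9}
tbl['t'] = 9+4 = 13 → {'r': 4, 't': 13, 'h': 9}
tbl['h'] = 9+3 = 12 → {'r': 4, 't': 13, 'h': 12}
tbl['a'] = 4 → {'r': 4, 't': 13, 'h': 12, 'a': 4}

{'r': 4, 't': 13, 'h': 12, 'a': 4}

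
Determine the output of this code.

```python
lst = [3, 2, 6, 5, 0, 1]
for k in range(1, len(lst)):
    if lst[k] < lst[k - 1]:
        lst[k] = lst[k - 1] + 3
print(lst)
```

k=1: 2<3, lst[1] = 3+3 = 6 → [3, 6, 6, 5, 0, 1]
k=2: 6>=6, unchanged → [3, 6, 6, 5, 0, 1]
k=3: 5<6, lst[3] = 6+3 = 9 → [3, 6, 6, 9, 0, 1]
k=4: 0<9, lst[4] = 9+3 = 12 → [3, 6, 6, 9, 12, 1]
k=5: 1<12, lst[5] = 12+3 = 15 → [3, 6, 6, 9, 12, 15]

[3, 6, 6, 9, 12, 15]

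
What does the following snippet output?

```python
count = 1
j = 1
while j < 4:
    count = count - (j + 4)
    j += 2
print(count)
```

-11

j=1: count = 1-5 = -4
j=3: count = (-4)-7 = -11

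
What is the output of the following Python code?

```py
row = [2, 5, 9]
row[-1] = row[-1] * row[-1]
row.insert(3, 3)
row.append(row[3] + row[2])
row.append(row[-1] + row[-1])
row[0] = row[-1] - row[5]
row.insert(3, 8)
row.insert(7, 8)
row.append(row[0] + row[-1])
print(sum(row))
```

365

row[-1] = row[-1]*row[-1] = 9*9 = 81 → [2, 5, 81]
insert 3 at 3 → [2, 5, 81, 3]
append row[3]+row[2] = 3+81 = 84 → [2, 5, 81, 3, 84]
append row[-1]+row[-1] = 84+84 = 168 → [2, 5, 81, 3, 84, 168]
row[0] = row[-1]-row[5] = 168-168 = 0 → [0, 5, 81, 3, 84, 168]
insert 8 at 3 → [0, 5, 81, 8, 3, 84, 168]
insert 8 at 7 → [0, 5, 81, 8, 3, 84, 168, 8]
append row[0]+row[-1] = 0+8 = 8 → [0, 5, 81, 8, 3, 84, 168, 8, 8]
sum = 365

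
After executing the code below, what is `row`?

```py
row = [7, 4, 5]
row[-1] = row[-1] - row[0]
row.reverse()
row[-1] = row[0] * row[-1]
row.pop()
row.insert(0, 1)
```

row[-1] = row[-1]-row[0] = 5-7 = -2 → [7, 4, -2]
reverse → [-2, 4, 7]
row[-1] = row[0]*row[-1] = (-2)*7 = -14 → [-2, 4, -14]
pop() removes -14 → [-2, 4]
insert 1 at 0 → [1, -2, 4]

[1, -2, 4]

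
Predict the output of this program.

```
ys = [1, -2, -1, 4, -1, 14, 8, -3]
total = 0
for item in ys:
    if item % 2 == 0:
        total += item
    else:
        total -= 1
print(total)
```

20

item=1: not even, total = 0-1 = -1
item=-2: even, total = (-1)+(-2) = -3
item=-1: not even, total = (-3)-1 = -4
item=4: even, total = (-4)+4 = 0
item=-1: not even, total = 0-1 = -1
item=14: even, total = (-1)+14 = 13
item=8: even, total = 13+8 = 21
item=-3: not even, total = 21-1 = 20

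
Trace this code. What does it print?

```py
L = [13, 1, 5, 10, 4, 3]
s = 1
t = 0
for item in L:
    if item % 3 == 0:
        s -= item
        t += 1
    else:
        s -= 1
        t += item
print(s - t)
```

item=13: not %3==0, s = 1-1 = 0; t=13
item=1: not %3==0, s = 0-1 = -1; t=14
item=5: not %3==0, s = (-1)-1 = -2; t=19
item=10: not %3==0, s = (-2)-1 = -3; t=29
item=4: not %3==0, s = (-3)-1 = -4; t=33
item=3: %3==0, s = (-4)-3 = -7; t=34
s-t = (-7)-34 = -41

-41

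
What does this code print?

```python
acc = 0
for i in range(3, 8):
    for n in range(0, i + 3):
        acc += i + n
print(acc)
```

355

i=3,n=0: acc = 0+3 = 3
i=3,n=1: acc = 3+4 = 7
i=3,n=2: acc = 7+5 = 12
i=3,n=3: acc = 12+6 = 18
i=3,n=4: acc = 18+7 = 25
i=3,n=5: acc = 25+8 = 33
i=4,n=0: acc = 33+4 = 37
i=4,n=1: acc = 37+5 = 42
i=4,n=2: acc = 42+6 = 48
i=4,n=3: acc = 48+7 = 55
i=4,n=4: acc = 55+8 = 63
i=4,n=5: acc = 63+9 = 72
i=4,n=6: acc = 72+10 = 82
i=5,n=0: acc = 82+5 = 87
i=5,n=1: acc = 87+6 = 93
i=5,n=2: acc = 93+7 = 100
i=5,n=3: acc = 100+8 = 108
i=5,n=4: acc = 108+9 = 117
i=5,n=5: acc = 117+10 = 127
i=5,n=6: acc = 127+11 = 138
i=5,n=7: acc = 138+12 = 150
i=6,n=0: acc = 150+6 = 156
i=6,n=1: acc = 156+7 = 163
i=6,n=2: acc = 163+8 = 171
i=6,n=3: acc = 171+9 = 180
i=6,n=4: acc = 180+10 = 190
i=6,n=5: acc = 190+11 = 201
i=6,n=6: acc = 201+12 = 213
i=6,n=7: acc = 213+13 = 226
i=6,n=8: acc = 226+14 = 240
i=7,n=0: acc = 240+7 = 247
i=7,n=1: acc = 247+8 = 255
i=7,n=2: acc = 255+9 = 264
i=7,n=3: acc = 264+10 = 274
i=7,n=4: acc = 274+11 = 285
i=7,n=5: acc = 285+12 = 297
i=7,n=6: acc = 297+13 = 310
i=7,n=7: acc = 310+14 = 324
i=7,n=8: acc = 324+15 = 339
i=7,n=9: acc = 339+16 = 355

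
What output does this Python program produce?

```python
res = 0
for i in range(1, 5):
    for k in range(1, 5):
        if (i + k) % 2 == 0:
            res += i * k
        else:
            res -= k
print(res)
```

32

i=1,k=1: even sum, res = 0+1 = 1
i=1,k=2: odd sum, res = 1-2 = -1
i=1,k=3: even sum, res = (-1)+3 = 2
i=1,k=4: odd sum, res = 2-4 = -2
i=2,k=1: odd sum, res = (-2)-1 = -3
i=2,k=2: even sum, res = (-3)+4 = 1
i=2,k=3: odd sum, res = 1-3 = -2
i=2,k=4: even sum, res = (-2)+8 = 6
i=3,k=1: even sum, res = 6+3 = 9
i=3,k=2: odd sum, res = 9-2 = 7
i=3,k=3: even sum, res = 7+9 = 16
i=3,k=4: odd sum, res = 16-4 = 12
i=4,k=1: odd sum, res = 12-1 = 11
i=4,k=2: even sum, res = 11+8 = 19
i=4,k=3: odd sum, res = 19-3 = 16
i=4,k=4: even sum, res = 16+16 = 32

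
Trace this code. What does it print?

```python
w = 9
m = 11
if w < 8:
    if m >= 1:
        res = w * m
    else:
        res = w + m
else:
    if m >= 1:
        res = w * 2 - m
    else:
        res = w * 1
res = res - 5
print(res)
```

w=9, m=11
w < 8 is False; m >= 1 is True
→ res = w * 2 - m = 7
res = 7-5 = 2

2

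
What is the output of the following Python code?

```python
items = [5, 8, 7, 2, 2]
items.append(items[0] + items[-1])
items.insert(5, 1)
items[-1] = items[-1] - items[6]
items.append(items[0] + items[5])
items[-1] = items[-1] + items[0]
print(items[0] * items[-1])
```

55

append items[0]+items[-1] = 5+2 = 7 → [5, 8, 7, 2, 2, 7]
insert 1 at 5 → [5, 8, 7, 2, 2, 1, 7]
items[-1] = items[-1]-items[6] = 7-7 = 0 → [5, 8, 7, 2, 2, 1, 0]
append items[0]+items[5] = 5+1 = 6 → [5, 8, 7, 2, 2, 1, 0, 6]
items[-1] = items[-1]+items[0] = 6+5 = 11 → [5, 8, 7, 2, 2, 1, 0, 11]
items[0]*items[-1] = 5*11 = 55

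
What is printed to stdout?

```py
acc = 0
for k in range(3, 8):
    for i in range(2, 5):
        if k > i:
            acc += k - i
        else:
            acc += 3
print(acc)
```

k=3,i=2: 3>2, acc = 0+1 = 1
k=3,i=3: not 3>3, acc = 1+3 = 4
k=3,i=4: not 3>4, acc = 4+3 = 7
k=4,i=2: 4>2, acc = 7+2 = 9
k=4,i=3: 4>3, acc = 9+1 = 10
k=4,i=4: not 4>4, acc = 10+3 = 13
k=5,i=2: 5>2, acc = 13+3 = 16
k=5,i=3: 5>3, acc = 16+2 = 18
k=5,i=4: 5>4, acc = 18+1 = 19
k=6,i=2: 6>2, acc = 19+4 = 23
k=6,i=3: 6>3, acc = 23+3 = 26
k=6,i=4: 6>4, acc = 26+2 = 28
k=7,i=2: 7>2, acc = 28+5 = 33
k=7,i=3: 7>3, acc = 33+4 = 37
k=7,i=4: 7>4, acc = 37+3 = 40

40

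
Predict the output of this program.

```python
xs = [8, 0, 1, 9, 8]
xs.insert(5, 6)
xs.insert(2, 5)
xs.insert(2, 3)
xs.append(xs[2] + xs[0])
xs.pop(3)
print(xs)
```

insert 6 at 5 → [8, 0, 1, 9, 8, 6]
insert 5 at 2 → [8, 0, 5, 1, 9, 8, 6]
insert 3 at 2 → [8, 0, 3, 5, 1, 9, 8, 6]
append xs[2]+xs[0] = 3+8 = 11 → [8, 0, 3, 5, 1, 9, 8, 6, 11]
pop(3) removes 5 → [8, 0, 3, 1, 9, 8, 6, 11]

[8, 0, 3, 1, 9, 8, 6, 11]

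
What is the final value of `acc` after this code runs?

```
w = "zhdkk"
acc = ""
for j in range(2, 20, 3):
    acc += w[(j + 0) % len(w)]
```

j=2: add w[2]='d' → 'd'
j=5: add w[0]='z' → 'dz'
j=8: add w[3]='k' → 'dzk'
j=11: add w[1]='h' → 'dzkh'
j=14: add w[4]='k' → 'dzkhk'
j=17: add w[2]='d' → 'dzkhkd'

'dzkhkd'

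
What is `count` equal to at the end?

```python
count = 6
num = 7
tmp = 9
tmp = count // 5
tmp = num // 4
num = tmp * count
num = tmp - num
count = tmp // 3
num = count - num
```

tmp = 6//5 = 1
tmp = 7//4 = 1
num = 1*6 = 6
num = 1-6 = -5
count = 1//3 = 0
num = 0-(-5) = 5

0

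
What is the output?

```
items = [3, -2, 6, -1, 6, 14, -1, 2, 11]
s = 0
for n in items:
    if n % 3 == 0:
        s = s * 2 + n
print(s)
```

n=3: %3==0, s = 0*2+3 = 3
n=-2: not %3==0
n=6: %3==0, s = 3*2+6 = 12
n=-1: not %3==0
n=6: %3==0, s = 12*2+6 = 30
n=14: not %3==0
n=-1: not %3==0
n=2: not %3==0
n=11: not %3==0

30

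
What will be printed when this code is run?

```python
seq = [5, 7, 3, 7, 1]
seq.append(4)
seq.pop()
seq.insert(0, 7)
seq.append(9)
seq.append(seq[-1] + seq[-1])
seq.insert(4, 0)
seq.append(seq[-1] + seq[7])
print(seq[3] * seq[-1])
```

append 4 → [5, 7, 3, 7, 1, 4]
pop() removes 4 → [5, 7, 3, 7, 1]
insert 7 at 0 → [7, 5, 7, 3, 7, 1]
append 9 → [7, 5, 7, 3, 7, 1, 9]
append seq[-1]+seq[-1] = 9+9 = 18 → [7, 5, 7, 3, 7, 1, 9, 18]
insert 0 at 4 → [7, 5, 7, 3, 0, 7, 1, 9, 18]
append seq[-1]+seq[7] = 18+9 = 27 → [7, 5, 7, 3, 0, 7, 1, 9, 18, 27]
seq[3]*seq[-1] = 3*27 = 81

81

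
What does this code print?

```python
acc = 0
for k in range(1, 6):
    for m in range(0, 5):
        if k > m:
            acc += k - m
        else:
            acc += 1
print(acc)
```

45

k=1,m=0: 1>0, acc = 0+1 = 1
k=1,m=1: not 1>1, acc = 1+1 = 2
k=1,m=2: not 1>2, acc = 2+1 = 3
k=1,m=3: not 1>3, acc = 3+1 = 4
k=1,m=4: not 1>4, acc = 4+1 = 5
k=2,m=0: 2>0, acc = 5+2 = 7
k=2,m=1: 2>1, acc = 7+1 = 8
k=2,m=2: not 2>2, acc = 8+1 = 9
k=2,m=3: not 2>3, acc = 9+1 = 10
k=2,m=4: not 2>4, acc = 10+1 = 11
k=3,m=0: 3>0, acc = 11+3 = 14
k=3,m=1: 3>1, acc = 14+2 = 16
k=3,m=2: 3>2, acc = 16+1 = 17
k=3,m=3: not 3>3, acc = 17+1 = 18
k=3,m=4: not 3>4, acc = 18+1 = 19
k=4,m=0: 4>0, acc = 19+4 = 23
k=4,m=1: 4>1, acc = 23+3 = 26
k=4,m=2: 4>2, acc = 26+2 = 28
k=4,m=3: 4>3, acc = 28+1 = 29
k=4,m=4: not 4>4, acc = 29+1 = 30
k=5,m=0: 5>0, acc = 30+5 = 35
k=5,m=1: 5>1, acc = 35+4 = 39
k=5,m=2: 5>2, acc = 39+3 = 42
k=5,m=3: 5>3, acc = 42+2 = 44
k=5,m=4: 5>4, acc = 44+1 = 45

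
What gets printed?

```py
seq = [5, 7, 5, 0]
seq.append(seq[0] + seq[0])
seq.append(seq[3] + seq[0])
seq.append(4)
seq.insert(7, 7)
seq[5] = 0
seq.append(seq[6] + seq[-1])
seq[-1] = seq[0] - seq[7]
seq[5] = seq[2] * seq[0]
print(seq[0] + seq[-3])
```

append seq[0]+seq[0] = 5+5 = 10 → [5, 7, 5, 0, 10]
append seq[3]+seq[0] = 0+5 = 5 → [5, 7, 5, 0, 10, 5]
append 4 → [5, 7, 5, 0, 10, 5, 4]
insert 7 at 7 → [5, 7, 5, 0, 10, 5, 4, 7]
seq[5] = 0 → [5, 7, 5, 0, 10, 0, 4, 7]
append seq[6]+seq[-1] = 4+7 = 11 → [5, 7, 5, 0, 10, 0, 4, 7, 11]
seq[-1] = seq[0]-seq[7] = 5-7 = -2 → [5, 7, 5, 0, 10, 0, 4, 7, -2]
seq[5] = seq[2]*seq[0] = 5*5 = 25 → [5, 7, 5, 0, 10, 25, 4, 7, -2]
seq[0]+seq[-3] = 5+4 = 9

9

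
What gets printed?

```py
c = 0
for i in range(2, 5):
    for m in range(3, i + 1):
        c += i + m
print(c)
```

i=3,m=3: c = 0+6 = 6
i=4,m=3: c = 6+7 = 13
i=4,m=4: c = 13+8 = 21

21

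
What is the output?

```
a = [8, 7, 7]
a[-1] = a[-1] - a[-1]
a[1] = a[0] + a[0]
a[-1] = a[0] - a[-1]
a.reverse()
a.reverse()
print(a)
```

a[-1] = a[-1]-a[-1] = 7-7 = 0 → [8, 7, 0]
a[1] = a[0]+a[0] = 8+8 = 16 → [8, 16, 0]
a[-1] = a[0]-a[-1] = 8-0 = 8 → [8, 16, 8]
reverse → [8, 16, 8]
reverse → [8, 16, 8]

[8, 16, 8]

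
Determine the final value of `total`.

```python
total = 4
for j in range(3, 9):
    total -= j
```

j=3: total = 4-3 = 1
j=4: total = 1-4 = -3
j=5: total = (-3)-5 = -8
j=6: total = (-8)-6 = -14
j=7: total = (-14)-7 = -21
j=8: total = (-21)-8 = -29

-29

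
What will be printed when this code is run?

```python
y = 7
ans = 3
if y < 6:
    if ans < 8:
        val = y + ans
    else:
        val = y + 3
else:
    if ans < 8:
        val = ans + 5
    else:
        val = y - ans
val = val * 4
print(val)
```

y=7, ans=3
y < 6 is False; ans < 8 is True
→ val = ans + 5 = 8
val = 8*4 = 32

32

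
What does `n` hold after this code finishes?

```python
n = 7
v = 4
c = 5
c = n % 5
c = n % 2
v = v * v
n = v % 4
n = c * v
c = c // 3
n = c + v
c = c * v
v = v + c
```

16

c = 7%5 = 2
c = 7%2 = 1
v = 4*4 = 16
n = 16%4 = 0
n = 1*16 = 16
c = 1//3 = 0
n = 0+16 = 16
c = 0*16 = 0
v = 16+0 = 16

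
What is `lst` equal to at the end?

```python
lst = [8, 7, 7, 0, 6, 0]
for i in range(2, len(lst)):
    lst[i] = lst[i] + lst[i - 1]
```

[8, 7, 14, 14, 20, 20]

i=2: lst[2] = 7+7 = 14 → [8, 7, 14, 0, 6, 0]
i=3: lst[3] = 0+14 = 14 → [8, 7, 14, 14, 6, 0]
i=4: lst[4] = 6+14 = 20 → [8, 7, 14, 14, 20, 0]
i=5: lst[5] = 0+20 = 20 → [8, 7, 14, 14, 20, 20]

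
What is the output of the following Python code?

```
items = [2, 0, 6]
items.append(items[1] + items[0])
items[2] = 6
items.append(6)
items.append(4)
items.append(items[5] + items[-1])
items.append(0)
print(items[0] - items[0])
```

append items[1]+items[0] = 0+2 = 2 → [2, 0, 6, 2]
items[2] = 6 → [2, 0, 6, 2]
append 6 → [2, 0, 6, 2, 6]
append 4 → [2, 0, 6, 2, 6, 4]
append items[5]+items[-1] = 4+4 = 8 → [2, 0, 6, 2, 6, 4, 8]
append 0 → [2, 0, 6, 2, 6, 4, 8, 0]
items[0]-items[0] = 2-2 = 0

0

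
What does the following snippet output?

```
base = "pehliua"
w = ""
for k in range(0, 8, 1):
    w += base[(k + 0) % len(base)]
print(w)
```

pehliuap

k=0: add base[0]='p' → 'p'
k=1: add base[1]='e' → 'pe'
k=2: add base[2]='h' → 'peh'
k=3: add base[3]='l' → 'pehl'
k=4: add base[4]='i' → 'pehli'
k=5: add base[5]='u' → 'pehliu'
k=6: add base[6]='a' → 'pehliua'
k=7: add base[0]='p' → 'pehliuap'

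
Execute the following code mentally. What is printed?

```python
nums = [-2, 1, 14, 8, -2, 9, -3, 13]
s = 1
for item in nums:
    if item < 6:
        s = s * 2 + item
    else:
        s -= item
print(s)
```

-122

item=-2: <6, s = 1*2+(-2) = 0
item=1: <6, s = 0*2+1 = 1
item=14: not <6, s = 1-14 = -13
item=8: not <6, s = (-13)-8 = -21
item=-2: <6, s = (-21)*2+(-2) = -44
item=9: not <6, s = (-44)-9 = -53
item=-3: <6, s = (-53)*2+(-3) = -109
item=13: not <6, s = (-109)-13 = -122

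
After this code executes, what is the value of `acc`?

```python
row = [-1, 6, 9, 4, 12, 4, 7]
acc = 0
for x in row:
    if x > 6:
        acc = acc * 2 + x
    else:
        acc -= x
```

x=-1: not >6, acc = 0-(-1) = 1
x=6: not >6, acc = 1-6 = -5
x=9: >6, acc = (-5)*2+9 = -1
x=4: not >6, acc = (-1)-4 = -5
x=12: >6, acc = (-5)*2+12 = 2
x=4: not >6, acc = 2-4 = -2
x=7: >6, acc = (-2)*2+7 = 3

3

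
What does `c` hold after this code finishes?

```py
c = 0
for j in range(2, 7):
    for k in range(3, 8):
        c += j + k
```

j=2,k=3: c = 0+5 = 5
j=2,k=4: c = 5+6 = 11
j=2,k=5: c = 11+7 = 18
j=2,k=6: c = 18+8 = 26
j=2,k=7: c = 26+9 = 35
j=3,k=3: c = 35+6 = 41
j=3,k=4: c = 41+7 = 48
j=3,k=5: c = 48+8 = 56
j=3,k=6: c = 56+9 = 65
j=3,k=7: c = 65+10 = 75
j=4,k=3: c = 75+7 = 82
j=4,k=4: c = 82+8 = 90
j=4,k=5: c = 90+9 = 99
j=4,k=6: c = 99+10 = 109
j=4,k=7: c = 109+11 = 120
j=5,k=3: c = 120+8 = 128
j=5,k=4: c = 128+9 = 137
j=5,k=5: c = 137+10 = 147
j=5,k=6: c = 147+11 = 158
j=5,k=7: c = 158+12 = 170
j=6,k=3: c = 170+9 = 179
j=6,k=4: c = 179+10 = 189
j=6,k=5: c = 189+11 = 200
j=6,k=6: c = 200+12 = 212
j=6,k=7: c = 212+13 = 225

225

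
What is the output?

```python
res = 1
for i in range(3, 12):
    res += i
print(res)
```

64

i=3: res = 1+3 = 4
i=4: res = 4+4 = 8
i=5: res = 8+5 = 13
i=6: res = 13+6 = 19
i=7: res = 19+7 = 26
i=8: res = 26+8 = 34
i=9: res = 34+9 = 43
i=10: res = 43+10 = 53
i=11: res = 53+11 = 64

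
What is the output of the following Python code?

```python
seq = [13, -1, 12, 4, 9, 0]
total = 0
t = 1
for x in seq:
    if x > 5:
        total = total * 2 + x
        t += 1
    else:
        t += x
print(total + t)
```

x=13: >5, total = 0*2+13 = 13; t=2
x=-1: not >5; t=1
x=12: >5, total = 13*2+12 = 38; t=2
x=4: not >5; t=6
x=9: >5, total = 38*2+9 = 85; t=7
x=0: not >5; t=7
total+t = 85+7 = 92

92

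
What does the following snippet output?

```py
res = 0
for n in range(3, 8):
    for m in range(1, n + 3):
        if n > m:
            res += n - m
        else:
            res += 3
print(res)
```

n=3,m=1: 3>1, res = 0+2 = 2
n=3,m=2: 3>2, res = 2+1 = 3
n=3,m=3: not 3>3, res = 3+3 = 6
n=3,m=4: not 3>4, res = 6+3 = 9
n=3,m=5: not 3>5, res = 9+3 = 12
n=4,m=1: 4>1, res = 12+3 = 15
n=4,m=2: 4>2, res = 15+2 = 17
n=4,m=3: 4>3, res = 17+1 = 18
n=4,m=4: not 4>4, res = 18+3 = 21
n=4,m=5: not 4>5, res = 21+3 = 24
n=4,m=6: not 4>6, res = 24+3 = 27
n=5,m=1: 5>1, res = 27+4 = 31
n=5,m=2: 5>2, res = 31+3 = 34
n=5,m=3: 5>3, res = 34+2 = 36
n=5,m=4: 5>4, res = 36+1 = 37
n=5,m=5: not 5>5, res = 37+3 = 40
n=5,m=6: not 5>6, res = 40+3 = 43
n=5,m=7: not 5>7, res = 43+3 = 46
n=6,m=1: 6>1, res = 46+5 = 51
n=6,m=2: 6>2, res = 51+4 = 55
n=6,m=3: 6>3, res = 55+3 = 58
n=6,m=4: 6>4, res = 58+2 = 60
n=6,m=5: 6>5, res = 60+1 = 61
n=6,m=6: not 6>6, res = 61+3 = 64
n=6,m=7: not 6>7, res = 64+3 = 67
n=6,m=8: not 6>8, res = 67+3 = 70
n=7,m=1: 7>1, res = 70+6 = 76
n=7,m=2: 7>2, res = 76+5 = 81
n=7,m=3: 7>3, res = 81+4 = 85
n=7,m=4: 7>4, res = 85+3 = 88
n=7,m=5: 7>5, res = 88+2 = 90
n=7,m=6: 7>6, res = 90+1 = 91
n=7,m=7: not 7>7, res = 91+3 = 94
n=7,m=8: not 7>8, res = 94+3 = 97
n=7,m=9: not 7>9, res = 97+3 = 100

100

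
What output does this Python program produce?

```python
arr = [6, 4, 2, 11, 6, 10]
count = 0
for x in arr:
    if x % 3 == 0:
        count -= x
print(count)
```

x=6: %3==0, count = 0-6 = -6
x=4: not %3==0
x=2: not %3==0
x=11: not %3==0
x=6: %3==0, count = (-6)-6 = -12
x=10: not %3==0

-12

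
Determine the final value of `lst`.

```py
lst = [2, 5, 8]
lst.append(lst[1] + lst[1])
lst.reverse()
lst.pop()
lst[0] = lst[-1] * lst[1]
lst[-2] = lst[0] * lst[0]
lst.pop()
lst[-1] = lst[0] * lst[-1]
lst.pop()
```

[40]

append lst[1]+lst[1] = 5+5 = 10 → [2, 5, 8, 10]
reverse → [10, 8, 5, 2]
pop() removes 2 → [10, 8, 5]
lst[0] = lst[-1]*lst[1] = 5*8 = 40 → [40, 8, 5]
lst[-2] = lst[0]*lst[0] = 40*40 = 1600 → [40, 1600, 5]
pop() removes 5 → [40, 1600]
lst[-1] = lst[0]*lst[-1] = 40*1600 = 64000 → [40, 64000]
pop() removes 64000 → [40]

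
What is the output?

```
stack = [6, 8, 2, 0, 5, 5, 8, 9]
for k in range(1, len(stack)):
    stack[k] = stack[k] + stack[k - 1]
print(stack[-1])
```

43

k=1: stack[1] = 8+6 = 14 → [6, 14, 2, 0, 5, 5, 8, 9]
k=2: stack[2] = 2+14 = 16 → [6, 14, 16, 0, 5, 5, 8, 9]
k=3: stack[3] = 0+16 = 16 → [6, 14, 16, 16, 5, 5, 8, 9]
k=4: stack[4] = 5+16 = 21 → [6, 14, 16, 16, 21, 5, 8, 9]
k=5: stack[5] = 5+21 = 26 → [6, 14, 16, 16, 21, 26, 8, 9]
k=6: stack[6] = 8+26 = 34 → [6, 14, 16, 16, 21, 26, 34, 9]
k=7: stack[7] = 9+34 = 43 → [6, 14, 16, 16, 21, 26, 34, 43]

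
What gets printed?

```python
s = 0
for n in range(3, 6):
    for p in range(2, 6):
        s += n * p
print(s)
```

168

n=3,p=2: s = 0+6 = 6
n=3,p=3: s = 6+9 = 15
n=3,p=4: s = 15+12 = 27
n=3,p=5: s = 27+15 = 42
n=4,p=2: s = 42+8 = 50
n=4,p=3: s = 50+12 = 62
n=4,p=4: s = 62+16 = 78
n=4,p=5: s = 78+20 = 98
n=5,p=2: s = 98+10 = 108
n=5,p=3: s = 108+15 = 123
n=5,p=4: s = 123+20 = 143
n=5,p=5: s = 143+25 = 168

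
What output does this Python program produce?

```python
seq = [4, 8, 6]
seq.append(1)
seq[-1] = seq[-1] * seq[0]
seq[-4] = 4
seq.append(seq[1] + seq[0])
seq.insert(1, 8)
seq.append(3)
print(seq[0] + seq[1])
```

append 1 → [4, 8, 6, 1]
seq[-1] = seq[-1]*seq[0] = 1*4 = 4 → [4, 8, 6, 4]
seq[-4] = 4 → [4, 8, 6, 4]
append seq[1]+seq[0] = 8+4 = 12 → [4, 8, 6, 4, 12]
insert 8 at 1 → [4, 8, 8, 6, 4, 12]
append 3 → [4, 8, 8, 6, 4, 12, 3]
seq[0]+seq[1] = 4+8 = 12

12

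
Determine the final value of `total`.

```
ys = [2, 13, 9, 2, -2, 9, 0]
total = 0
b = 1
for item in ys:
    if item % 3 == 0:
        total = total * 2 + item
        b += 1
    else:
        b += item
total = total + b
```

73

item=2: not %3==0; b=3
item=13: not %3==0; b=16
item=9: %3==0, total = 0*2+9 = 9; b=17
item=2: not %3==0; b=19
item=-2: not %3==0; b=17
item=9: %3==0, total = 9*2+9 = 27; b=18
item=0: %3==0, total = 27*2+0 = 54; b=19
total+b = 54+19 = 73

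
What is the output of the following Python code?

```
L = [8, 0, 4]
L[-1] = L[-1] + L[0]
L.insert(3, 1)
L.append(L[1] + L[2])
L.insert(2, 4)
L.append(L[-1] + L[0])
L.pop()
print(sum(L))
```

L[-1] = L[-1]+L[0] = 4+8 = 12 → [8, 0, 12]
insert 1 at 3 → [8, 0, 12, 1]
append L[1]+L[2] = 0+12 = 12 → [8, 0, 12, 1, 12]
insert 4 at 2 → [8, 0, 4, 12, 1, 12]
append L[-1]+L[0] = 12+8 = 20 → [8, 0, 4, 12, 1, 12, 20]
pop() removes 20 → [8, 0, 4, 12, 1, 12]
sum = 37

37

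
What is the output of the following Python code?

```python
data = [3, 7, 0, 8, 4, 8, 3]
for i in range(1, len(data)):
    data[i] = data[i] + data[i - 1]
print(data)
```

[3, 10, 10, 18, 22, 30, 33]

i=1: data[1] = 7+3 = 10 → [3, 10, 0, 8, 4, 8, 3]
i=2: data[2] = 0+10 = 10 → [3, 10, 10, 8, 4, 8, 3]
i=3: data[3] = 8+10 = 18 → [3, 10, 10, 18, 4, 8, 3]
i=4: data[4] = 4+18 = 22 → [3, 10, 10, 18, 22, 8, 3]
i=5: data[5] = 8+22 = 30 → [3, 10, 10, 18, 22, 30, 3]
i=6: data[6] = 3+30 = 33 → [3, 10, 10, 18, 22, 30, 33]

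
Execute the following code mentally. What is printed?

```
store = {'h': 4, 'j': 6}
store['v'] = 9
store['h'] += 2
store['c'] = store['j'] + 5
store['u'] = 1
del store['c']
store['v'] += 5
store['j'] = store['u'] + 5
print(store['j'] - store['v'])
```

store['v'] = 9 → {'h': 4, 'j': 6, 'v': 9}
store['h'] = 4+2 = 6 → {'h': 6, 'j': 6, 'v': 9}
store['c'] = store['j']+5 = 11 → {'h': 6, 'j': 6, 'v': 9, 'c': 11}
store['u'] = 1 → {'h': 6, 'j': 6, 'v': 9, 'c': 11, 'u': 1}
del 'c' → {'h': 6, 'j': 6, 'v': 9, 'u': 1}
store['v'] = 9+5 = 14 → {'h': 6, 'j': 6, 'v': 14, 'u': 1}
store['j'] = store['u']+5 = 6 → {'h': 6, 'j': 6, 'v': 14, 'u': 1}
store['j']-store['v'] = 6-14 = -8

-8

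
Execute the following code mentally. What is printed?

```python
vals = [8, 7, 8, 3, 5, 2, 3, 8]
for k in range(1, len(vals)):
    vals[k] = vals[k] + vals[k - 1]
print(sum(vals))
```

216

k=1: vals[1] = 7+8 = 15 → [8, 15, 8, 3, 5, 2, 3, 8]
k=2: vals[2] = 8+15 = 23 → [8, 15, 23, 3, 5, 2, 3, 8]
k=3: vals[3] = 3+23 = 26 → [8, 15, 23, 26, 5, 2, 3, 8]
k=4: vals[4] = 5+26 = 31 → [8, 15, 23, 26, 31, 2, 3, 8]
k=5: vals[5] = 2+31 = 33 → [8, 15, 23, 26, 31, 33, 3, 8]
k=6: vals[6] = 3+33 = 36 → [8, 15, 23, 26, 31, 33, 36, 8]
k=7: vals[7] = 8+36 = 44 → [8, 15, 23, 26, 31, 33, 36, 44]
sum = 216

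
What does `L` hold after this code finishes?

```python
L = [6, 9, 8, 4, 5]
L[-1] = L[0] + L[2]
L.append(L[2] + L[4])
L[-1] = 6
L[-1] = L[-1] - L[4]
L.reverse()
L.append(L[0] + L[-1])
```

L[-1] = L[0]+L[2] = 6+8 = 14 → [6, 9, 8, 4, 14]
append L[2]+L[4] = 8+14 = 22 → [6, 9, 8, 4, 14, 22]
L[-1] = 6 → [6, 9, 8, 4, 14, 6]
L[-1] = L[-1]-L[4] = 6-14 = -8 → [6, 9, 8, 4, 14, -8]
reverse → [-8, 14, 4, 8, 9, 6]
append L[0]+L[-1] = (-8)+6 = -2 → [-8, 14, 4, 8, 9, 6, -2]

[-8, 14, 4, 8, 9, 6, -2]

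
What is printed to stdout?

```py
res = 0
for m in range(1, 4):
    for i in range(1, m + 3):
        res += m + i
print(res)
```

57

m=1,i=1: res = 0+2 = 2
m=1,i=2: res = 2+3 = 5
m=1,i=3: res = 5+4 = 9
m=2,i=1: res = 9+3 = 12
m=2,i=2: res = 12+4 = 16
m=2,i=3: res = 16+5 = 21
m=2,i=4: res = 21+6 = 27
m=3,i=1: res = 27+4 = 31
m=3,i=2: res = 31+5 = 36
m=3,i=3: res = 36+6 = 42
m=3,i=4: res = 42+7 = 49
m=3,i=5: res = 49+8 = 57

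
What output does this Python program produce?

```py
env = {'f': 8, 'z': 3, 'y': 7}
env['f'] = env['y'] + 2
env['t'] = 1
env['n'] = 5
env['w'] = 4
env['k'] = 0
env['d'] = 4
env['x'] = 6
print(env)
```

{'f': 9, 'z': 3, 'y': 7, 't': 1, 'n': 5, 'w': 4, 'k': 0, 'd': 4, 'x': 6}

env['f'] = env['y']+2 = 9 → {'f': 9, 'z': 3, 'y': 7}
env['t'] = 1 → {'f': 9, 'z': 3, 'y': 7, 't': 1}
env['n'] = 5 → {'f': 9, 'z': 3, 'y': 7, 't': 1, 'n': 5}
env['w'] = 4 → {'f': 9, 'z': 3, 'y': 7, 't': 1, 'n': 5, 'w': 4}
env['k'] = 0 → {'f': 9, 'z': 3, 'y': 7, 't': 1, 'n': 5, 'w': 4, 'k': 0}
env['d'] = 4 → {'f': 9, 'z': 3, 'y': 7, 't': 1, 'n': 5, 'w': 4, 'k': 0, 'd': 4}
env['x'] = 6 → {'f': 9, 'z': 3, 'y': 7, 't': 1, 'n': 5, 'w': 4, 'k': 0, 'd': 4, 'x': 6}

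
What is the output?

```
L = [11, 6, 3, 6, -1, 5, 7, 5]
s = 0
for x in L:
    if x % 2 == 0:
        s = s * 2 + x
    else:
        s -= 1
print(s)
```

8

x=11: not even, s = 0-1 = -1
x=6: even, s = (-1)*2+6 = 4
x=3: not even, s = 4-1 = 3
x=6: even, s = 3*2+6 = 12
x=-1: not even, s = 12-1 = 11
x=5: not even, s = 11-1 = 10
x=7: not even, s = 10-1 = 9
x=5: not even, s = 9-1 = 8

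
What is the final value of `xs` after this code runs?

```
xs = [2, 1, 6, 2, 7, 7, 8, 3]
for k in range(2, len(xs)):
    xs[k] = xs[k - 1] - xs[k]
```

[2, 1, -5, -7, -14, -21, -29, -32]

k=2: xs[2] = 1-6 = -5 → [2, 1, -5, 2, 7, 7, 8, 3]
k=3: xs[3] = (-5)-2 = -7 → [2, 1, -5, -7, 7, 7, 8, 3]
k=4: xs[4] = (-7)-7 = -14 → [2, 1, -5, -7, -14, 7, 8, 3]
k=5: xs[5] = (-14)-7 = -21 → [2, 1, -5, -7, -14, -21, 8, 3]
k=6: xs[6] = (-21)-8 = -29 → [2, 1, -5, -7, -14, -21, -29, 3]
k=7: xs[7] = (-29)-3 = -32 → [2, 1, -5, -7, -14, -21, -29, -32]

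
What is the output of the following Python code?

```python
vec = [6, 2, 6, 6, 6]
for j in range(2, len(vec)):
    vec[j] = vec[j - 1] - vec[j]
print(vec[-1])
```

j=2: vec[2] = 2-6 = -4 → [6, 2, -4, 6, 6]
j=3: vec[3] = (-4)-6 = -10 → [6, 2, -4, -10, 6]
j=4: vec[4] = (-10)-6 = -16 → [6, 2, -4, -10, -16]

-16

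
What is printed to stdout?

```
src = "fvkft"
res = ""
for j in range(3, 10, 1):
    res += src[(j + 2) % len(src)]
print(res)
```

j=3: add src[0]='f' → 'f'
j=4: add src[1]='v' → 'fv'
j=5: add src[2]='k' → 'fvk'
j=6: add src[3]='f' → 'fvkf'
j=7: add src[4]='t' → 'fvkft'
j=8: add src[0]='f' → 'fvkftf'
j=9: add src[1]='v' → 'fvkftfv'

fvkftfv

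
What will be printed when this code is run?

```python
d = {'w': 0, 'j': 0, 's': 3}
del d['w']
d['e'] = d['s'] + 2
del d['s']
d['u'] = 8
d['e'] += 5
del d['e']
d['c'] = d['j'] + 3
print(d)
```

del 'w' → {'j': 0, 's': 3}
d['e'] = d['s']+2 = 5 → {'j': 0, 's': 3, 'e': 5}
del 's' → {'j': 0, 'e': 5}
d['u'] = 8 → {'j': 0, 'e': 5, 'u': 8}
d['e'] = 5+5 = 10 → {'j': 0, 'e': 10, 'u': 8}
del 'e' → {'j': 0, 'u': 8}
d['c'] = d['j']+3 = 3 → {'j': 0, 'u': 8, 'c': 3}

{'j': 0, 'u': 8, 'c': 3}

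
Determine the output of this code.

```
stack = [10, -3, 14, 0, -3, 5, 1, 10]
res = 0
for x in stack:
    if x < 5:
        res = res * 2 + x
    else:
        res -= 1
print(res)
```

x=10: not <5, res = 0-1 = -1
x=-3: <5, res = (-1)*2+(-3) = -5
x=14: not <5, res = (-5)-1 = -6
x=0: <5, res = (-6)*2+0 = -12
x=-3: <5, res = (-12)*2+(-3) = -27
x=5: not <5, res = (-27)-1 = -28
x=1: <5, res = (-28)*2+1 = -55
x=10: not <5, res = (-55)-1 = -56

-56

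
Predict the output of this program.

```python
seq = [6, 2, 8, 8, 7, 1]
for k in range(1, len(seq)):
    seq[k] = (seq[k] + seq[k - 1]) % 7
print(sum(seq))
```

19

k=1: seq[1] = (2+6)%7 = 1 → [6, 1, 8, 8, 7, 1]
k=2: seq[2] = (8+1)%7 = 2 → [6, 1, 2, 8, 7, 1]
k=3: seq[3] = (8+2)%7 = 3 → [6, 1, 2, 3, 7, 1]
k=4: seq[4] = (7+3)%7 = 3 → [6, 1, 2, 3, 3, 1]
k=5: seq[5] = (1+3)%7 = 4 → [6, 1, 2, 3, 3, 4]
sum = 19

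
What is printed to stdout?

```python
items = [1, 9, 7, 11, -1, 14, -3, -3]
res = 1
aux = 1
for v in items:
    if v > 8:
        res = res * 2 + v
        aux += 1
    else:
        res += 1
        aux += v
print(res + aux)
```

v=1: not >8, res = 1+1 = 2; aux=2
v=9: >8, res = 2*2+9 = 13; aux=3
v=7: not >8, res = 13+1 = 14; aux=10
v=11: >8, res = 14*2+11 = 39; aux=11
v=-1: not >8, res = 39+1 = 40; aux=10
v=14: >8, res = 40*2+14 = 94; aux=11
v=-3: not >8, res = 94+1 = 95; aux=8
v=-3: not >8, res = 95+1 = 96; aux=5
res+aux = 96+5 = 101

101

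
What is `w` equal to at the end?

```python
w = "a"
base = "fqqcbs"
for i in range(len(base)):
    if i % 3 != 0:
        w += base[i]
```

i=0: skip
i=1: add 'q' → 'aq'
i=2: add 'q' → 'aqq'
i=3: skip
i=4: add 'b' → 'aqqb'
i=5: add 's' → 'aqqbs'

'aqqbs'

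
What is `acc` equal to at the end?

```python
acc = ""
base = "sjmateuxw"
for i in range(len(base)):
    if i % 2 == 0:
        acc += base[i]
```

i=0: add 's' → 's'
i=1: skip
i=2: add 'm' → 'sm'
i=3: skip
i=4: add 't' → 'smt'
i=5: skip
i=6: add 'u' → 'smtu'
i=7: skip
i=8: add 'w' → 'smtuw'

'smtuw'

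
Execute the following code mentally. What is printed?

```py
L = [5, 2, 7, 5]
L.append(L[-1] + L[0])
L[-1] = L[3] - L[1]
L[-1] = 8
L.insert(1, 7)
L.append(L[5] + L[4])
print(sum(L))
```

47

append L[-1]+L[0] = 5+5 = 10 → [5, 2, 7, 5, 10]
L[-1] = L[3]-L[1] = 5-2 = 3 → [5, 2, 7, 5, 3]
L[-1] = 8 → [5, 2, 7, 5, 8]
insert 7 at 1 → [5, 7, 2, 7, 5, 8]
append L[5]+L[4] = 8+5 = 13 → [5, 7, 2, 7, 5, 8, 13]
sum = 47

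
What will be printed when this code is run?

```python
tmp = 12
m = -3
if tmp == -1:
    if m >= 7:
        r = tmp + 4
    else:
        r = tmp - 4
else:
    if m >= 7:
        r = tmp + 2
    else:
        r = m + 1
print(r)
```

-2

tmp=12, m=-3
tmp == -1 is False; m >= 7 is False
→ r = m + 1 = -2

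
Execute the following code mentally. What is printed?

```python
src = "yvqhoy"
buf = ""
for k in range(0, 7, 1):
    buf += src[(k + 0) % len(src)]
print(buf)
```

k=0: add src[0]='y' → 'y'
k=1: add src[1]='v' → 'yv'
k=2: add src[2]='q' → 'yvq'
k=3: add src[3]='h' → 'yvqh'
k=4: add src[4]='o' → 'yvqho'
k=5: add src[5]='y' → 'yvqhoy'
k=6: add src[0]='y' → 'yvqhoyy'

yvqhoyy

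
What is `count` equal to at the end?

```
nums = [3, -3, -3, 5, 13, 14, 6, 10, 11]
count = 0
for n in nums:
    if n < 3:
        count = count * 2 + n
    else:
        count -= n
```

-80

n=3: not <3, count = 0-3 = -3
n=-3: <3, count = (-3)*2+(-3) = -9
n=-3: <3, count = (-9)*2+(-3) = -21
n=5: not <3, count = (-21)-5 = -26
n=13: not <3, count = (-26)-13 = -39
n=14: not <3, count = (-39)-14 = -53
n=6: not <3, count = (-53)-6 = -59
n=10: not <3, count = (-59)-10 = -69
n=11: not <3, count = (-69)-11 = -80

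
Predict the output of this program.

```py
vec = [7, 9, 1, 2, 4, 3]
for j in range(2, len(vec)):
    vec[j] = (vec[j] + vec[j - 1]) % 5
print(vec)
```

[7, 9, 0, 2, 1, 4]

j=2: vec[2] = (1+9)%5 = 0 → [7, 9, 0, 2, 4, 3]
j=3: vec[3] = (2+0)%5 = 2 → [7, 9, 0, 2, 4, 3]
j=4: vec[4] = (4+2)%5 = 1 → [7, 9, 0, 2, 1, 3]
j=5: vec[5] = (3+1)%5 = 4 → [7, 9, 0, 2, 1, 4]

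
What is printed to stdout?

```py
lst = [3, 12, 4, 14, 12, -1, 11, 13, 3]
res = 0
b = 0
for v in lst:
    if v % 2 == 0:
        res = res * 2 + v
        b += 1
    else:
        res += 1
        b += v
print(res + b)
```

v=3: not even, res = 0+1 = 1; b=3
v=12: even, res = 1*2+12 = 14; b=4
v=4: even, res = 14*2+4 = 32; b=5
v=14: even, res = 32*2+14 = 78; b=6
v=12: even, res = 78*2+12 = 168; b=7
v=-1: not even, res = 168+1 = 169; b=6
v=11: not even, res = 169+1 = 170; b=17
v=13: not even, res = 170+1 = 171; b=30
v=3: not even, res = 171+1 = 172; b=33
res+b = 172+33 = 205

205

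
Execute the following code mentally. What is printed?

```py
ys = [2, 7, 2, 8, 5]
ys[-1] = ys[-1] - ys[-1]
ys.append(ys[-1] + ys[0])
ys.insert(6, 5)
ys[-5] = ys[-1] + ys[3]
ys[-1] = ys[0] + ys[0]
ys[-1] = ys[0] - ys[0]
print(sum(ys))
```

32

ys[-1] = ys[-1]-ys[-1] = 5-5 = 0 → [2, 7, 2, 8, 0]
append ys[-1]+ys[0] = 0+2 = 2 → [2, 7, 2, 8, 0, 2]
insert 5 at 6 → [2, 7, 2, 8, 0, 2, 5]
ys[-5] = ys[-1]+ys[3] = 5+8 = 13 → [2, 7, 13, 8, 0, 2, 5]
ys[-1] = ys[0]+ys[0] = 2+2 = 4 → [2, 7, 13, 8, 0, 2, 4]
ys[-1] = ys[0]-ys[0] = 2-2 = 0 → [2, 7, 13, 8, 0, 2, 0]
sum = 32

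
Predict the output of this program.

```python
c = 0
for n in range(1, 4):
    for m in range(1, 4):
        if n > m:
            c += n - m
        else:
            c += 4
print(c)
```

28

n=1,m=1: not 1>1, c = 0+4 = 4
n=1,m=2: not 1>2, c = 4+4 = 8
n=1,m=3: not 1>3, c = 8+4 = 12
n=2,m=1: 2>1, c = 12+1 = 13
n=2,m=2: not 2>2, c = 13+4 = 17
n=2,m=3: not 2>3, c = 17+4 = 21
n=3,m=1: 3>1, c = 21+2 = 23
n=3,m=2: 3>2, c = 23+1 = 24
n=3,m=3: not 3>3, c = 24+4 = 28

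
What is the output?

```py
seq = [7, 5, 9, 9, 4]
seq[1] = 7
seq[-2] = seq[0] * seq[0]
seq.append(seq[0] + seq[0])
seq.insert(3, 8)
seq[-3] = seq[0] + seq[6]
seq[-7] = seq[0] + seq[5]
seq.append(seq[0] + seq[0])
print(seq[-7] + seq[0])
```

18

seq[1] = 7 → [7, 7, 9, 9, 4]
seq[-2] = seq[0]*seq[0] = 7*7 = 49 → [7, 7, 9, 49, 4]
append seq[0]+seq[0] = 7+7 = 14 → [7, 7, 9, 49, 4, 14]
insert 8 at 3 → [7, 7, 9, 8, 49, 4, 14]
seq[-3] = seq[0]+seq[6] = 7+14 = 21 → [7, 7, 9, 8, 21, 4, 14]
seq[-7] = seq[0]+seq[5] = 7+4 = 11 → [11, 7, 9, 8, 21, 4, 14]
append seq[0]+seq[0] = 11+11 = 22 → [11, 7, 9, 8, 21, 4, 14, 22]
seq[-7]+seq[0] = 7+11 = 18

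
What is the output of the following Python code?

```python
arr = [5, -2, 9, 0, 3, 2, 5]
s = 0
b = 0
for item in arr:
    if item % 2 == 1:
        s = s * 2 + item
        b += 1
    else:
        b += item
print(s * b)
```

item=5: odd, s = 0*2+5 = 5; b=1
item=-2: not odd; b=-1
item=9: odd, s = 5*2+9 = 19; b=0
item=0: not odd; b=0
item=3: odd, s = 19*2+3 = 41; b=1
item=2: not odd; b=3
item=5: odd, s = 41*2+5 = 87; b=4
s*b = 87*4 = 348

348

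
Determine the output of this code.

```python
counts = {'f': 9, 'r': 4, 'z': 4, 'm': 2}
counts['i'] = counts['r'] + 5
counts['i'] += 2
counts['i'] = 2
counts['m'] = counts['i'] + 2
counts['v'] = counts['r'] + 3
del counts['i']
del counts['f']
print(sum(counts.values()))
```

19

counts['i'] = counts['r']+5 = 9 → {'f': 9, 'r': 4, 'z': 4, 'm': 2, 'i': 9}
counts['i'] = 9+2 = 11 → {'f': 9, 'r': 4, 'z': 4, 'm': 2, 'i': 11}
counts['i'] = 2 → {'f': 9, 'r': 4, 'z': 4, 'm': 2, 'i': 2}
counts['m'] = counts['i']+2 = 4 → {'f': 9, 'r': 4, 'z': 4, 'm': 4, 'i': 2}
counts['v'] = counts['r']+3 = 7 → {'f': 9, 'r': 4, 'z': 4, 'm': 4, 'i': 2, 'v': 7}
del 'i' → {'f': 9, 'r': 4, 'z': 4, 'm': 4, 'v': 7}
del 'f' → {'r': 4, 'z': 4, 'm': 4, 'v': 7}
sum of values = 19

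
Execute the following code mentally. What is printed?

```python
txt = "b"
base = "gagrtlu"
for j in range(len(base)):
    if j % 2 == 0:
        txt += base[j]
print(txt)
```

bggtu

j=0: add 'g' → 'bg'
j=1: skip
j=2: add 'g' → 'bgg'
j=3: skip
j=4: add 't' → 'bggt'
j=5: skip
j=6: add 'u' → 'bggtu'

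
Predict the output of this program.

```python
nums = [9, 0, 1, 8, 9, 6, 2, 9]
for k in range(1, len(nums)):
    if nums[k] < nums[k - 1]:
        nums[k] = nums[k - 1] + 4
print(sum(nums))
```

k=1: 0<9, nums[1] = 9+4 = 13 → [9, 13, 1, 8, 9, 6, 2, 9]
k=2: 1<13, nums[2] = 13+4 = 17 → [9, 13, 17, 8, 9, 6, 2, 9]
k=3: 8<17, nums[3] = 17+4 = 21 → [9, 13, 17, 21, 9, 6, 2, 9]
k=4: 9<21, nums[4] = 21+4 = 25 → [9, 13, 17, 21, 25, 6, 2, 9]
k=5: 6<25, nums[5] = 25+4 = 29 → [9, 13, 17, 21, 25, 29, 2, 9]
k=6: 2<29, nums[6] = 29+4 = 33 → [9, 13, 17, 21, 25, 29, 33, 9]
k=7: 9<33, nums[7] = 33+4 = 37 → [9, 13, 17, 21, 25, 29, 33, 37]
sum = 184

184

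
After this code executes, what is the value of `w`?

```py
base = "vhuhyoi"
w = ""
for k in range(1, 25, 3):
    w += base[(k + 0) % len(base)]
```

k=1: add base[1]='h' → 'h'
k=4: add base[4]='y' → 'hy'
k=7: add base[0]='v' → 'hyv'
k=10: add base[3]='h' → 'hyvh'
k=13: add base[6]='i' → 'hyvhi'
k=16: add base[2]='u' → 'hyvhiu'
k=19: add base[5]='o' → 'hyvhiuo'
k=22: add base[1]='h' → 'hyvhiuoh'

'hyvhiuoh'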